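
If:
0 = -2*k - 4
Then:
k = -2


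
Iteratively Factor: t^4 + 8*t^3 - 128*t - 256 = (t - 4)*(t^3 + 12*t^2 + 48*t + 64) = (t - 4)*(t + 4)*(t^2 + 8*t + 16) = (t - 4)*(t + 4)^2*(t + 4)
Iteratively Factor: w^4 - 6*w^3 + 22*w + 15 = (w - 3)*(w^3 - 3*w^2 - 9*w - 5) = (w - 5)*(w - 3)*(w^2 + 2*w + 1) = (w - 5)*(w - 3)*(w + 1)*(w + 1)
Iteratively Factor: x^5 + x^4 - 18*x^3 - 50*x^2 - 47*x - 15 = (x + 1)*(x^4 - 18*x^2 - 32*x - 15) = (x + 1)^2*(x^3 - x^2 - 17*x - 15) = (x + 1)^2*(x + 3)*(x^2 - 4*x - 5) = (x + 1)^3*(x + 3)*(x - 5)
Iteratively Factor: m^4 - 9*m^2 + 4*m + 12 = (m + 3)*(m^3 - 3*m^2 + 4) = (m - 2)*(m + 3)*(m^2 - m - 2) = (m - 2)*(m + 1)*(m + 3)*(m - 2)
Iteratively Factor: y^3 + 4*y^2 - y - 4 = (y - 1)*(y^2 + 5*y + 4) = (y - 1)*(y + 1)*(y + 4)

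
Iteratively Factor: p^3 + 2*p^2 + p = (p + 1)*(p^2 + p) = p*(p + 1)*(p + 1)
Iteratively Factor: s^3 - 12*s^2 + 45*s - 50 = (s - 5)*(s^2 - 7*s + 10) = (s - 5)*(s - 2)*(s - 5)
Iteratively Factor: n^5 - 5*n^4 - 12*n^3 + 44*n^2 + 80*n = (n - 4)*(n^4 - n^3 - 16*n^2 - 20*n) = (n - 4)*(n + 2)*(n^3 - 3*n^2 - 10*n) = (n - 4)*(n + 2)^2*(n^2 - 5*n) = n*(n - 4)*(n + 2)^2*(n - 5)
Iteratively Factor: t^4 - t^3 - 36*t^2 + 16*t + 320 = (t + 4)*(t^3 - 5*t^2 - 16*t + 80) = (t - 4)*(t + 4)*(t^2 - t - 20) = (t - 5)*(t - 4)*(t + 4)*(t + 4)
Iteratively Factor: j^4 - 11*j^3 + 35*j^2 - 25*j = (j - 1)*(j^3 - 10*j^2 + 25*j) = j*(j - 1)*(j^2 - 10*j + 25) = j*(j - 5)*(j - 1)*(j - 5)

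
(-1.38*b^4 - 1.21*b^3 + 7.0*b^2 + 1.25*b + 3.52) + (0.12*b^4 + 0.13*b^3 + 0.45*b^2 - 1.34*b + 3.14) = -1.26*b^4 - 1.08*b^3 + 7.45*b^2 - 0.0900000000000001*b + 6.66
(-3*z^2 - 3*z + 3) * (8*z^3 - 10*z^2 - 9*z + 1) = -24*z^5 + 6*z^4 + 81*z^3 - 6*z^2 - 30*z + 3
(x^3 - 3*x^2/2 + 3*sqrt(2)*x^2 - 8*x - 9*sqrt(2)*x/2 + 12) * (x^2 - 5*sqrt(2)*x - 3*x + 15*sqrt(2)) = x^5 - 9*x^4/2 - 2*sqrt(2)*x^4 - 67*x^3/2 + 9*sqrt(2)*x^3 + 31*sqrt(2)*x^2 + 171*x^2 - 180*sqrt(2)*x - 171*x + 180*sqrt(2)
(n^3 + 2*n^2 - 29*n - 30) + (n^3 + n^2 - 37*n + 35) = 2*n^3 + 3*n^2 - 66*n + 5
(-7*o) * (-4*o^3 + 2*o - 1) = 28*o^4 - 14*o^2 + 7*o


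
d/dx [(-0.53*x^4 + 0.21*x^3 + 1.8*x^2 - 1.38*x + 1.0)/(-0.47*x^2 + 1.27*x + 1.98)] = (0.4982*x^5 - 2.118*x^4 - 3.6642*x^3 + 2.8848*x^2 + 8.068*x - 4.0024)/(0.2209*x^4 - 1.1938*x^3 - 0.2483*x^2 + 5.0292*x + 3.9204)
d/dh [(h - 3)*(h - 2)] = 2*h - 5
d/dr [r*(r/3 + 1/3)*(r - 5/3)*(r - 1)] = 4*r^3/3 - 5*r^2/3 - 2*r/3 + 5/9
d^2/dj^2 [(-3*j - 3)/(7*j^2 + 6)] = 42*(-28*j^2*(j + 1) + (3*j + 1)*(7*j^2 + 6))/(7*j^2 + 6)^3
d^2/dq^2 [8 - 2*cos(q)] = 2*cos(q)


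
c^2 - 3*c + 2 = (c - 2)*(c - 1)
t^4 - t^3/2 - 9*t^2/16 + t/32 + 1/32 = (t - 1)*(t - 1/4)*(t + 1/4)*(t + 1/2)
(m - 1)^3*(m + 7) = m^4 + 4*m^3 - 18*m^2 + 20*m - 7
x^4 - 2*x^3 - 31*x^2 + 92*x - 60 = (x - 5)*(x - 2)*(x - 1)*(x + 6)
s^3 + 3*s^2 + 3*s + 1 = (s + 1)^3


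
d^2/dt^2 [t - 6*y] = 0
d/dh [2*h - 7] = 2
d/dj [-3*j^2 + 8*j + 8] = 8 - 6*j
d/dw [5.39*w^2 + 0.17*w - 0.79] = 10.78*w + 0.17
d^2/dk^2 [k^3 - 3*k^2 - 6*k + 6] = 6*k - 6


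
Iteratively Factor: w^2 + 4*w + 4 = (w + 2)*(w + 2)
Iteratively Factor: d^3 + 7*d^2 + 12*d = (d + 3)*(d^2 + 4*d) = (d + 3)*(d + 4)*(d)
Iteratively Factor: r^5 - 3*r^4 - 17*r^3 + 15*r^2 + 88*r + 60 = (r - 5)*(r^4 + 2*r^3 - 7*r^2 - 20*r - 12) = (r - 5)*(r + 2)*(r^3 - 7*r - 6) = (r - 5)*(r + 1)*(r + 2)*(r^2 - r - 6) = (r - 5)*(r - 3)*(r + 1)*(r + 2)*(r + 2)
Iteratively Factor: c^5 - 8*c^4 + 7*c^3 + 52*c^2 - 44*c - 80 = (c - 4)*(c^4 - 4*c^3 - 9*c^2 + 16*c + 20) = (c - 5)*(c - 4)*(c^3 + c^2 - 4*c - 4) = (c - 5)*(c - 4)*(c - 2)*(c^2 + 3*c + 2) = (c - 5)*(c - 4)*(c - 2)*(c + 2)*(c + 1)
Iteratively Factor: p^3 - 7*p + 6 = (p - 2)*(p^2 + 2*p - 3) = (p - 2)*(p + 3)*(p - 1)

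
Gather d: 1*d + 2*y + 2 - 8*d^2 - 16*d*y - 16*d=-8*d^2 + d*(-16*y - 15) + 2*y + 2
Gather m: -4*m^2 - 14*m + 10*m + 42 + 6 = -4*m^2 - 4*m + 48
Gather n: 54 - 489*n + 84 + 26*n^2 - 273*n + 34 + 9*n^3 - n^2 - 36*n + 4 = 9*n^3 + 25*n^2 - 798*n + 176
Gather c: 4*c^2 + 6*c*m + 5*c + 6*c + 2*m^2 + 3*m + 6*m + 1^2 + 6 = 4*c^2 + c*(6*m + 11) + 2*m^2 + 9*m + 7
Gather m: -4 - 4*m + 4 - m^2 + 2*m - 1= -m^2 - 2*m - 1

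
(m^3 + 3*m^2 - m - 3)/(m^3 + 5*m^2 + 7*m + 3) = (m - 1)/(m + 1)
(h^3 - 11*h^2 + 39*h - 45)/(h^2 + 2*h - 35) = (h^2 - 6*h + 9)/(h + 7)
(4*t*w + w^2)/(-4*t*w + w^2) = (-4*t - w)/(4*t - w)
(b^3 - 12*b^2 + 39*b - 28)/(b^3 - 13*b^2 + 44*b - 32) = (b - 7)/(b - 8)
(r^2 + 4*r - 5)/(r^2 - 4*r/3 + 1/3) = 3*(r + 5)/(3*r - 1)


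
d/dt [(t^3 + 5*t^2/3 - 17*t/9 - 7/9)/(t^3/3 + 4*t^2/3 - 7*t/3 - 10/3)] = (21*t^4 - 92*t^3 - 286*t^2 - 244*t + 121)/(3*(t^6 + 8*t^5 + 2*t^4 - 76*t^3 - 31*t^2 + 140*t + 100))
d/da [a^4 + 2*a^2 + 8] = 4*a*(a^2 + 1)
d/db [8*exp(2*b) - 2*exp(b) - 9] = (16*exp(b) - 2)*exp(b)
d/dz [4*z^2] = 8*z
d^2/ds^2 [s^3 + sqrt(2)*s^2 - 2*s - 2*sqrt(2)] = 6*s + 2*sqrt(2)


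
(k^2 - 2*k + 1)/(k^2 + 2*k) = (k^2 - 2*k + 1)/(k*(k + 2))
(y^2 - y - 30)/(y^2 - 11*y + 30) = (y + 5)/(y - 5)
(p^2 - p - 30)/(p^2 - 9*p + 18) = (p + 5)/(p - 3)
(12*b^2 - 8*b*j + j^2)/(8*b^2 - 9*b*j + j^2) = (12*b^2 - 8*b*j + j^2)/(8*b^2 - 9*b*j + j^2)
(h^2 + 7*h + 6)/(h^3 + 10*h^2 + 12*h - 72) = (h + 1)/(h^2 + 4*h - 12)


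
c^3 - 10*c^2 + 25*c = c*(c - 5)^2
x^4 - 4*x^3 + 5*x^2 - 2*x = x*(x - 2)*(x - 1)^2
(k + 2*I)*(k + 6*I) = k^2 + 8*I*k - 12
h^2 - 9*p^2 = (h - 3*p)*(h + 3*p)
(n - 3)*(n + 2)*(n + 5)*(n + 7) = n^4 + 11*n^3 + 17*n^2 - 107*n - 210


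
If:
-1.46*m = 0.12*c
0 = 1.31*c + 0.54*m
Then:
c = 0.00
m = 0.00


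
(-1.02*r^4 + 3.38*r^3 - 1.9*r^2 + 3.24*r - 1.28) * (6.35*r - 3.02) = -6.477*r^5 + 24.5434*r^4 - 22.2726*r^3 + 26.312*r^2 - 17.9128*r + 3.8656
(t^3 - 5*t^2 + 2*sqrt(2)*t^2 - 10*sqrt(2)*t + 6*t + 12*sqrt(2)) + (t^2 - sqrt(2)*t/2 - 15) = t^3 - 4*t^2 + 2*sqrt(2)*t^2 - 21*sqrt(2)*t/2 + 6*t - 15 + 12*sqrt(2)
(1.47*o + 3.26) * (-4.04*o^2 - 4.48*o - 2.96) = -5.9388*o^3 - 19.756*o^2 - 18.956*o - 9.6496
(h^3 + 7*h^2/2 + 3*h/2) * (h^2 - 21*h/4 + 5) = h^5 - 7*h^4/4 - 95*h^3/8 + 77*h^2/8 + 15*h/2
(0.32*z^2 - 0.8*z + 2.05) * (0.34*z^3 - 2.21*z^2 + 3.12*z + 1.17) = 0.1088*z^5 - 0.9792*z^4 + 3.4634*z^3 - 6.6521*z^2 + 5.46*z + 2.3985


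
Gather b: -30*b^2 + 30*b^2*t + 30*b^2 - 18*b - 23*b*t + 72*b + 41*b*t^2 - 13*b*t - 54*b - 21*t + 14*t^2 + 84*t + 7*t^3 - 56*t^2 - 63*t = 30*b^2*t + b*(41*t^2 - 36*t) + 7*t^3 - 42*t^2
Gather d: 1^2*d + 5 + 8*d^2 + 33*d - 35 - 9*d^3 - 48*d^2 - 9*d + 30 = -9*d^3 - 40*d^2 + 25*d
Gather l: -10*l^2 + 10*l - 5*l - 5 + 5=-10*l^2 + 5*l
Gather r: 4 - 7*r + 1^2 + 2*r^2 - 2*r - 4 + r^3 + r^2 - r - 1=r^3 + 3*r^2 - 10*r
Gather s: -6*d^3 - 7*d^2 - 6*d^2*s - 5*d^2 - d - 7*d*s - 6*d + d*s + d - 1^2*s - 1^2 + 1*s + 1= -6*d^3 - 12*d^2 - 6*d + s*(-6*d^2 - 6*d)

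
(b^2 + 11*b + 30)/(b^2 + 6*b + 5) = (b + 6)/(b + 1)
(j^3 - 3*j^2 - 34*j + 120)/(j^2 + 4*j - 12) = (j^2 - 9*j + 20)/(j - 2)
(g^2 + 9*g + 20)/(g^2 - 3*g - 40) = (g + 4)/(g - 8)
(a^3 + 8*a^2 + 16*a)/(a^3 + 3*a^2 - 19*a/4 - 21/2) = 4*a*(a^2 + 8*a + 16)/(4*a^3 + 12*a^2 - 19*a - 42)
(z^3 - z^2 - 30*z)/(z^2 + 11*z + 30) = z*(z - 6)/(z + 6)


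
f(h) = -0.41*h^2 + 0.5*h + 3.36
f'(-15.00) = 12.80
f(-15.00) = -96.39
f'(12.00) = -9.34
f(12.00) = -49.68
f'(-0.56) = 0.96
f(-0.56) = 2.95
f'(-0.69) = 1.07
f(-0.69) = 2.82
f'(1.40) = -0.65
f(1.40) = 3.26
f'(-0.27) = 0.72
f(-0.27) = 3.20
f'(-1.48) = 1.71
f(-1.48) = 1.72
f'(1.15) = -0.44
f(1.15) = 3.39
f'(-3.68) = 3.52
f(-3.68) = -4.03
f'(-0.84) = 1.19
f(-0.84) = 2.65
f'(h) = 0.5 - 0.82*h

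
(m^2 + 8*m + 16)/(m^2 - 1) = (m^2 + 8*m + 16)/(m^2 - 1)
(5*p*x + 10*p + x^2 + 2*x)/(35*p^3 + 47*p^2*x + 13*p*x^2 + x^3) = (x + 2)/(7*p^2 + 8*p*x + x^2)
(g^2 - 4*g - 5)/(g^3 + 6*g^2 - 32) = (g^2 - 4*g - 5)/(g^3 + 6*g^2 - 32)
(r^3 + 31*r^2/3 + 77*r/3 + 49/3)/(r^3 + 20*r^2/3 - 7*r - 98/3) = (3*r^2 + 10*r + 7)/(3*r^2 - r - 14)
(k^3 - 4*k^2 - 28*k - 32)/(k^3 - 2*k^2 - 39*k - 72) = (k^2 + 4*k + 4)/(k^2 + 6*k + 9)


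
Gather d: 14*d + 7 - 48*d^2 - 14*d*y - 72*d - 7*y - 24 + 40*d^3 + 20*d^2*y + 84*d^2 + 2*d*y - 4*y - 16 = 40*d^3 + d^2*(20*y + 36) + d*(-12*y - 58) - 11*y - 33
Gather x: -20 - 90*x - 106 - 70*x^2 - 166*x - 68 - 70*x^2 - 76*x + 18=-140*x^2 - 332*x - 176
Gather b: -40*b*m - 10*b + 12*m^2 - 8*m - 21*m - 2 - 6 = b*(-40*m - 10) + 12*m^2 - 29*m - 8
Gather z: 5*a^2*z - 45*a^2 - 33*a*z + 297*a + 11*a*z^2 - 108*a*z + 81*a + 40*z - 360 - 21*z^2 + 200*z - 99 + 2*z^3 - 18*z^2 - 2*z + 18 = -45*a^2 + 378*a + 2*z^3 + z^2*(11*a - 39) + z*(5*a^2 - 141*a + 238) - 441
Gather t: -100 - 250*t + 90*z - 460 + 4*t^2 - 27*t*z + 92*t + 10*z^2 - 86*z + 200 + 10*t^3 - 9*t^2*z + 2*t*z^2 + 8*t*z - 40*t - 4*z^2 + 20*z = 10*t^3 + t^2*(4 - 9*z) + t*(2*z^2 - 19*z - 198) + 6*z^2 + 24*z - 360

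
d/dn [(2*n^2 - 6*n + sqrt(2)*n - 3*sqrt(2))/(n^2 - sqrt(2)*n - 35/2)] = 2*(-6*sqrt(2)*n^2 + 12*n^2 - 140*n + 12*sqrt(2)*n - 35*sqrt(2) + 198)/(4*n^4 - 8*sqrt(2)*n^3 - 132*n^2 + 140*sqrt(2)*n + 1225)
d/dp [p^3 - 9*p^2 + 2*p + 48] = 3*p^2 - 18*p + 2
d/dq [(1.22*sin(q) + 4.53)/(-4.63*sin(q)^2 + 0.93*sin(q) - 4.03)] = (5.6486*sin(q)^2 + 41.9478*sin(q) - 9.1295)*cos(q)/(21.4369*sin(q)^4 - 8.6118*sin(q)^3 + 38.1827*sin(q)^2 - 7.4958*sin(q) + 16.2409)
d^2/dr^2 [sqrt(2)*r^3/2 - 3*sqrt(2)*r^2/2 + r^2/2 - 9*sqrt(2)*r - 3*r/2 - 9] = 3*sqrt(2)*r - 3*sqrt(2) + 1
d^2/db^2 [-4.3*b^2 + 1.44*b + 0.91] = -8.60000000000000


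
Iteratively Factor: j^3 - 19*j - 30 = (j + 3)*(j^2 - 3*j - 10) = (j - 5)*(j + 3)*(j + 2)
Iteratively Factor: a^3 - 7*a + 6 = (a - 2)*(a^2 + 2*a - 3) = (a - 2)*(a + 3)*(a - 1)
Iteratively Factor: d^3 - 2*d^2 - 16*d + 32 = (d - 2)*(d^2 - 16) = (d - 2)*(d + 4)*(d - 4)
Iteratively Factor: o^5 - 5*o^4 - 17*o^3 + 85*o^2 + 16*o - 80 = (o + 4)*(o^4 - 9*o^3 + 19*o^2 + 9*o - 20) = (o - 4)*(o + 4)*(o^3 - 5*o^2 - o + 5) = (o - 4)*(o + 1)*(o + 4)*(o^2 - 6*o + 5) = (o - 5)*(o - 4)*(o + 1)*(o + 4)*(o - 1)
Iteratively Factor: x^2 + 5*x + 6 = (x + 3)*(x + 2)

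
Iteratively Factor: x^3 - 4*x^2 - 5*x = (x + 1)*(x^2 - 5*x) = x*(x + 1)*(x - 5)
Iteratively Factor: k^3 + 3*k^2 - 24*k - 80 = (k + 4)*(k^2 - k - 20) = (k + 4)^2*(k - 5)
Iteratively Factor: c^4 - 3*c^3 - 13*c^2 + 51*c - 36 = (c - 3)*(c^3 - 13*c + 12) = (c - 3)^2*(c^2 + 3*c - 4) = (c - 3)^2*(c - 1)*(c + 4)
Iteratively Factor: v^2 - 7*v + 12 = (v - 3)*(v - 4)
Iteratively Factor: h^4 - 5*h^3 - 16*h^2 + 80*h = (h + 4)*(h^3 - 9*h^2 + 20*h) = (h - 5)*(h + 4)*(h^2 - 4*h) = h*(h - 5)*(h + 4)*(h - 4)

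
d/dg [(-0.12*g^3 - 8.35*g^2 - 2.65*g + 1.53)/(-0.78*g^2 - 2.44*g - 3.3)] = (0.0936*g^4 + 0.585599999999999*g^3 + 19.495*g^2 + 57.4968*g + 12.4782)/(0.6084*g^4 + 3.8064*g^3 + 11.1016*g^2 + 16.104*g + 10.89)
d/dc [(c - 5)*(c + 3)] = 2*c - 2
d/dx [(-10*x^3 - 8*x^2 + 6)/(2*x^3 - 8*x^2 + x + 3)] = 2*(48*x^4 - 10*x^3 - 67*x^2 + 24*x - 3)/(4*x^6 - 32*x^5 + 68*x^4 - 4*x^3 - 47*x^2 + 6*x + 9)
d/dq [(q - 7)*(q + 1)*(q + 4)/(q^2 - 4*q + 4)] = (q^3 - 6*q^2 + 39*q + 118)/(q^3 - 6*q^2 + 12*q - 8)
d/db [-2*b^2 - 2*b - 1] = -4*b - 2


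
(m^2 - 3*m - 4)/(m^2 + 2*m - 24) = (m + 1)/(m + 6)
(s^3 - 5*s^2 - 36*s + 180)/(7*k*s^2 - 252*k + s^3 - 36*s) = (s - 5)/(7*k + s)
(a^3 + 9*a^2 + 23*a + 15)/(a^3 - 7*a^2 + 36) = (a^3 + 9*a^2 + 23*a + 15)/(a^3 - 7*a^2 + 36)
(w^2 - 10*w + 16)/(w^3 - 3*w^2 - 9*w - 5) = (-w^2 + 10*w - 16)/(-w^3 + 3*w^2 + 9*w + 5)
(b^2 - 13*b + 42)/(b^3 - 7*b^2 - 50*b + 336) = (b - 7)/(b^2 - b - 56)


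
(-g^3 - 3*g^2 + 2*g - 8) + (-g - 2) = -g^3 - 3*g^2 + g - 10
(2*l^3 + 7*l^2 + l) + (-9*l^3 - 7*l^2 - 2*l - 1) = -7*l^3 - l - 1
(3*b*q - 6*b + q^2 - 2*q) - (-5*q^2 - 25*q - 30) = 3*b*q - 6*b + 6*q^2 + 23*q + 30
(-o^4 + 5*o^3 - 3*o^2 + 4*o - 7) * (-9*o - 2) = 9*o^5 - 43*o^4 + 17*o^3 - 30*o^2 + 55*o + 14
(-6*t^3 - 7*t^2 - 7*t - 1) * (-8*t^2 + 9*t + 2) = 48*t^5 + 2*t^4 - 19*t^3 - 69*t^2 - 23*t - 2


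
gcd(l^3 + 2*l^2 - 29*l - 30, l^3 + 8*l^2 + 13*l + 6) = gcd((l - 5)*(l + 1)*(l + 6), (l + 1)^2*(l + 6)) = l^2 + 7*l + 6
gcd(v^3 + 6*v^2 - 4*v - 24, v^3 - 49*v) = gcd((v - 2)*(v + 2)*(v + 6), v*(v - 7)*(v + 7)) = 1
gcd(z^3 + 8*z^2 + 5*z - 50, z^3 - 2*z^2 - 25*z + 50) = z^2 + 3*z - 10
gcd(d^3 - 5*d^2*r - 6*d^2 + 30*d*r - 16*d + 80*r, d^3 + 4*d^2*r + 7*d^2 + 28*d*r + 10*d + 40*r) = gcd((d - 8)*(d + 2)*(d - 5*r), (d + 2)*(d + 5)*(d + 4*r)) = d + 2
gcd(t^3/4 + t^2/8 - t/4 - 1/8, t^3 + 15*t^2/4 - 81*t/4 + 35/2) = 1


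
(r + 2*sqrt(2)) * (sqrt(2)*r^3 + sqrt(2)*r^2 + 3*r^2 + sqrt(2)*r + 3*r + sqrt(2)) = sqrt(2)*r^4 + sqrt(2)*r^3 + 7*r^3 + 7*r^2 + 7*sqrt(2)*r^2 + 4*r + 7*sqrt(2)*r + 4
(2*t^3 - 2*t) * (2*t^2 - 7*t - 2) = 4*t^5 - 14*t^4 - 8*t^3 + 14*t^2 + 4*t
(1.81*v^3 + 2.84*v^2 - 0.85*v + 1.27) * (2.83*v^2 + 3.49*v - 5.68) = 5.1223*v^5 + 14.3541*v^4 - 2.7747*v^3 - 15.5036*v^2 + 9.2603*v - 7.2136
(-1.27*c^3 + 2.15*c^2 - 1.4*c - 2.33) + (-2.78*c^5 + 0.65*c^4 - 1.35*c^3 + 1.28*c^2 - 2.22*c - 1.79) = -2.78*c^5 + 0.65*c^4 - 2.62*c^3 + 3.43*c^2 - 3.62*c - 4.12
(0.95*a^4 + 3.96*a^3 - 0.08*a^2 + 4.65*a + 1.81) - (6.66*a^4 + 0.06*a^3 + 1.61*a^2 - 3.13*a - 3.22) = -5.71*a^4 + 3.9*a^3 - 1.69*a^2 + 7.78*a + 5.03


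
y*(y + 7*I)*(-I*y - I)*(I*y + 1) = y^4 + y^3 + 6*I*y^3 + 7*y^2 + 6*I*y^2 + 7*y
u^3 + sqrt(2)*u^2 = u^2*(u + sqrt(2))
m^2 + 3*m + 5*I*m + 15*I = (m + 3)*(m + 5*I)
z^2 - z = z*(z - 1)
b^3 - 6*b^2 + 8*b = b*(b - 4)*(b - 2)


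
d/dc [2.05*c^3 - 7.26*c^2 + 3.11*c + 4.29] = 6.15*c^2 - 14.52*c + 3.11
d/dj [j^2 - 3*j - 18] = 2*j - 3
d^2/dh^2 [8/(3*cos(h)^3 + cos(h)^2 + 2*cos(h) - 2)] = 8*((17*cos(h) + 8*cos(2*h) + 27*cos(3*h))*(3*cos(h)^3 + cos(h)^2 + 2*cos(h) - 2)/4 + 2*(9*cos(h)^2 + 2*cos(h) + 2)^2*sin(h)^2)/(3*cos(h)^3 + cos(h)^2 + 2*cos(h) - 2)^3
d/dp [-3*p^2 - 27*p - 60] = -6*p - 27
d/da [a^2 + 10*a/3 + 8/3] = 2*a + 10/3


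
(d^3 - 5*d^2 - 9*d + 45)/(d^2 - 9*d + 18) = (d^2 - 2*d - 15)/(d - 6)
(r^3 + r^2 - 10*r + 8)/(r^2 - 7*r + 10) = (r^2 + 3*r - 4)/(r - 5)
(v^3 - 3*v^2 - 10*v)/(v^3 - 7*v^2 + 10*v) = (v + 2)/(v - 2)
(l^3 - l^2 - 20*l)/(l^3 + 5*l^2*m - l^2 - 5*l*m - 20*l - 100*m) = l/(l + 5*m)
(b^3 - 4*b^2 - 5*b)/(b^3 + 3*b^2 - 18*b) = (b^2 - 4*b - 5)/(b^2 + 3*b - 18)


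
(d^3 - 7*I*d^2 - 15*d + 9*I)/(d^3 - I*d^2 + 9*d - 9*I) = (d - 3*I)/(d + 3*I)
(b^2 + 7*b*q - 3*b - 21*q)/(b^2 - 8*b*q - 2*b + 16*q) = (b^2 + 7*b*q - 3*b - 21*q)/(b^2 - 8*b*q - 2*b + 16*q)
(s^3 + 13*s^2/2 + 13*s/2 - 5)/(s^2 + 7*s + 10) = s - 1/2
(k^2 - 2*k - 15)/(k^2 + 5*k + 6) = (k - 5)/(k + 2)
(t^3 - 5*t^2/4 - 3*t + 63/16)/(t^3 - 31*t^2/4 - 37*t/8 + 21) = (t - 3/2)/(t - 8)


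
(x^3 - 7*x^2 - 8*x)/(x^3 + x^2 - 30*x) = (x^2 - 7*x - 8)/(x^2 + x - 30)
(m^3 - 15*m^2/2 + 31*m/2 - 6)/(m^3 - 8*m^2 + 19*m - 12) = (m - 1/2)/(m - 1)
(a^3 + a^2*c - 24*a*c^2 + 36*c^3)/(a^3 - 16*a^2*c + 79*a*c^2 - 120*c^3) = (a^2 + 4*a*c - 12*c^2)/(a^2 - 13*a*c + 40*c^2)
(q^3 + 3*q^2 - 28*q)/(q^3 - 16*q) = (q + 7)/(q + 4)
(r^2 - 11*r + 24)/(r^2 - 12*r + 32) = (r - 3)/(r - 4)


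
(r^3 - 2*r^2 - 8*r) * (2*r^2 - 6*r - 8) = 2*r^5 - 10*r^4 - 12*r^3 + 64*r^2 + 64*r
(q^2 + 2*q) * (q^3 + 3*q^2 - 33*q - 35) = q^5 + 5*q^4 - 27*q^3 - 101*q^2 - 70*q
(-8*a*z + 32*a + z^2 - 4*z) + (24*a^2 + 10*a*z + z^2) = 24*a^2 + 2*a*z + 32*a + 2*z^2 - 4*z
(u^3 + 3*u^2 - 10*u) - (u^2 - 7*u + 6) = u^3 + 2*u^2 - 3*u - 6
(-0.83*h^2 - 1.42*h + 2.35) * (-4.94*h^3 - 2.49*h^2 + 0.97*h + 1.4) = 4.1002*h^5 + 9.0815*h^4 - 8.8783*h^3 - 8.3909*h^2 + 0.2915*h + 3.29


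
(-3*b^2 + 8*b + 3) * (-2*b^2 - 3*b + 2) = 6*b^4 - 7*b^3 - 36*b^2 + 7*b + 6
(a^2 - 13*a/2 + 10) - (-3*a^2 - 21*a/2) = 4*a^2 + 4*a + 10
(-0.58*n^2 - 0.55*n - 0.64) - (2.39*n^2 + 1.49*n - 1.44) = -2.97*n^2 - 2.04*n + 0.8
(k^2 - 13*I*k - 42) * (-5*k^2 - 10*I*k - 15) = -5*k^4 + 55*I*k^3 + 65*k^2 + 615*I*k + 630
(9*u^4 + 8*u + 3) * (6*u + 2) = 54*u^5 + 18*u^4 + 48*u^2 + 34*u + 6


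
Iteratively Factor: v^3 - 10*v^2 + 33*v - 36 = (v - 3)*(v^2 - 7*v + 12) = (v - 3)^2*(v - 4)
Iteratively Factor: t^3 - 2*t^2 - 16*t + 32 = (t + 4)*(t^2 - 6*t + 8) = (t - 4)*(t + 4)*(t - 2)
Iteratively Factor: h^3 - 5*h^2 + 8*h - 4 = (h - 1)*(h^2 - 4*h + 4) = (h - 2)*(h - 1)*(h - 2)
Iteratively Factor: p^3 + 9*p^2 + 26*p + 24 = (p + 4)*(p^2 + 5*p + 6) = (p + 2)*(p + 4)*(p + 3)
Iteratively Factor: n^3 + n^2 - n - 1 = (n + 1)*(n^2 - 1) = (n + 1)^2*(n - 1)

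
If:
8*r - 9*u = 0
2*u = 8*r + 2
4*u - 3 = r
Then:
No Solution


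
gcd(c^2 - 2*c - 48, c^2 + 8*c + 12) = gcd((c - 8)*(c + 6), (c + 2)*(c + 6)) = c + 6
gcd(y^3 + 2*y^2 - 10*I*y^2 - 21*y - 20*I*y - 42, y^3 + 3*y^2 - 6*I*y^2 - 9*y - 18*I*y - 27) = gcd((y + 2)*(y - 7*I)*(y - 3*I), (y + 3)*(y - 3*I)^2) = y - 3*I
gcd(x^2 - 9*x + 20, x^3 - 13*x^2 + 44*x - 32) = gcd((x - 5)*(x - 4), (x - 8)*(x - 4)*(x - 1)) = x - 4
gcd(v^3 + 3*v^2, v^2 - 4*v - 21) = v + 3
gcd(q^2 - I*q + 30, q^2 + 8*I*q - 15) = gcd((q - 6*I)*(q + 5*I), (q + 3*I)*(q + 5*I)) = q + 5*I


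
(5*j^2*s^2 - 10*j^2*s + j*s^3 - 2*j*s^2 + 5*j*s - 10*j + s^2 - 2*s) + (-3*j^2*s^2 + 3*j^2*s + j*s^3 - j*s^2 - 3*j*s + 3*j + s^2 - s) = 2*j^2*s^2 - 7*j^2*s + 2*j*s^3 - 3*j*s^2 + 2*j*s - 7*j + 2*s^2 - 3*s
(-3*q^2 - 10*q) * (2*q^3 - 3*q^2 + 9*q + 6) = -6*q^5 - 11*q^4 + 3*q^3 - 108*q^2 - 60*q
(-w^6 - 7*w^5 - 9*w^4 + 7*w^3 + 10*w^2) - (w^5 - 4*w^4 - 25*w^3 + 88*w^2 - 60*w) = -w^6 - 8*w^5 - 5*w^4 + 32*w^3 - 78*w^2 + 60*w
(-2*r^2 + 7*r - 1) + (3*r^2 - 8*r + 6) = r^2 - r + 5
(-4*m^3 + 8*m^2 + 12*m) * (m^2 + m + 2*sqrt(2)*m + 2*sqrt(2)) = -4*m^5 - 8*sqrt(2)*m^4 + 4*m^4 + 8*sqrt(2)*m^3 + 20*m^3 + 12*m^2 + 40*sqrt(2)*m^2 + 24*sqrt(2)*m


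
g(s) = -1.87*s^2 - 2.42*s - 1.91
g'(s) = -3.74*s - 2.42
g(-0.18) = -1.53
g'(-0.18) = -1.75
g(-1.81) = -3.66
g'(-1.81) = 4.35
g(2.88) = -24.39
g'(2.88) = -13.19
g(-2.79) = -9.71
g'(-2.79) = 8.01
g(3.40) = -31.76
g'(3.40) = -15.14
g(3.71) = -36.63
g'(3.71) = -16.30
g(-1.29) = -1.90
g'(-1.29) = 2.40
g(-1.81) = -3.66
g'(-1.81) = 4.35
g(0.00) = -1.91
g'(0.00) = -2.42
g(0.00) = -1.91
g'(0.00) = -2.42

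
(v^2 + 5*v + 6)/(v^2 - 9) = (v + 2)/(v - 3)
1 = 1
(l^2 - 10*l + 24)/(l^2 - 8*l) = (l^2 - 10*l + 24)/(l*(l - 8))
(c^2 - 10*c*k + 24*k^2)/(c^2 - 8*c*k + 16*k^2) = (c - 6*k)/(c - 4*k)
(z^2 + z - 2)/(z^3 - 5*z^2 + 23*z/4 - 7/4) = 4*(z + 2)/(4*z^2 - 16*z + 7)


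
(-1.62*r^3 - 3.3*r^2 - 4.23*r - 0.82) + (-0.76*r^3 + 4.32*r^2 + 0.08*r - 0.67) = -2.38*r^3 + 1.02*r^2 - 4.15*r - 1.49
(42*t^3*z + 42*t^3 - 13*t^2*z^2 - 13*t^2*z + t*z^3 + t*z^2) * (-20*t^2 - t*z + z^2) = -840*t^5*z - 840*t^5 + 218*t^4*z^2 + 218*t^4*z + 35*t^3*z^3 + 35*t^3*z^2 - 14*t^2*z^4 - 14*t^2*z^3 + t*z^5 + t*z^4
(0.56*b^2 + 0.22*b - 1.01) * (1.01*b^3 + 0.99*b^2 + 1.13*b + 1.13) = 0.5656*b^5 + 0.7766*b^4 - 0.1695*b^3 - 0.1185*b^2 - 0.8927*b - 1.1413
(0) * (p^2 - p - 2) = 0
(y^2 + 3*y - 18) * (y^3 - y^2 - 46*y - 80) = y^5 + 2*y^4 - 67*y^3 - 200*y^2 + 588*y + 1440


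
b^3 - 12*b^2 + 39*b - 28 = (b - 7)*(b - 4)*(b - 1)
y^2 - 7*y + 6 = (y - 6)*(y - 1)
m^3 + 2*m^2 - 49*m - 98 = (m - 7)*(m + 2)*(m + 7)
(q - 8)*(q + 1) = q^2 - 7*q - 8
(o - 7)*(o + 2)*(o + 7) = o^3 + 2*o^2 - 49*o - 98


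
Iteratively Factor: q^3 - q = (q + 1)*(q^2 - q) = (q - 1)*(q + 1)*(q)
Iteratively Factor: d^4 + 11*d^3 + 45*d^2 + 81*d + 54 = (d + 3)*(d^3 + 8*d^2 + 21*d + 18) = (d + 3)^2*(d^2 + 5*d + 6) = (d + 2)*(d + 3)^2*(d + 3)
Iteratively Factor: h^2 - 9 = (h + 3)*(h - 3)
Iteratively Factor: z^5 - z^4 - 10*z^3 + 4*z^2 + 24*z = (z + 2)*(z^4 - 3*z^3 - 4*z^2 + 12*z) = (z - 3)*(z + 2)*(z^3 - 4*z) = (z - 3)*(z + 2)^2*(z^2 - 2*z) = (z - 3)*(z - 2)*(z + 2)^2*(z)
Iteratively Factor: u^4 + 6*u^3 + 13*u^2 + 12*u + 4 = (u + 2)*(u^3 + 4*u^2 + 5*u + 2) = (u + 2)^2*(u^2 + 2*u + 1) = (u + 1)*(u + 2)^2*(u + 1)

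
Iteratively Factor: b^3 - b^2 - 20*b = (b)*(b^2 - b - 20) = b*(b - 5)*(b + 4)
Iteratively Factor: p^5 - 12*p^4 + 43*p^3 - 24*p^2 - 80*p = (p - 4)*(p^4 - 8*p^3 + 11*p^2 + 20*p) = (p - 4)*(p + 1)*(p^3 - 9*p^2 + 20*p) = p*(p - 4)*(p + 1)*(p^2 - 9*p + 20) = p*(p - 4)^2*(p + 1)*(p - 5)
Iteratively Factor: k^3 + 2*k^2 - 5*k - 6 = (k + 1)*(k^2 + k - 6) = (k - 2)*(k + 1)*(k + 3)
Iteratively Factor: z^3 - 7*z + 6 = (z + 3)*(z^2 - 3*z + 2) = (z - 2)*(z + 3)*(z - 1)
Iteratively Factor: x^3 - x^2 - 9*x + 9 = (x - 1)*(x^2 - 9) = (x - 1)*(x + 3)*(x - 3)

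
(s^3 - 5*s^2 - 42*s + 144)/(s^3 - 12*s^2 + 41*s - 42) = (s^2 - 2*s - 48)/(s^2 - 9*s + 14)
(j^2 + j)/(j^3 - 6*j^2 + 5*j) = (j + 1)/(j^2 - 6*j + 5)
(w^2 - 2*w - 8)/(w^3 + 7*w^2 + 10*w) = (w - 4)/(w*(w + 5))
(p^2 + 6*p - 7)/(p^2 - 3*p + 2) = (p + 7)/(p - 2)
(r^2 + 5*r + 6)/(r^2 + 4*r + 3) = (r + 2)/(r + 1)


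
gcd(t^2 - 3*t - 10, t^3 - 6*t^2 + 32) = t + 2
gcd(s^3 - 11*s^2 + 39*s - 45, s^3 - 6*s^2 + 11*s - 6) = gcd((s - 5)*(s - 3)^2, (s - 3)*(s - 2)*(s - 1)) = s - 3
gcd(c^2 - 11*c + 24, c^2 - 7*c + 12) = c - 3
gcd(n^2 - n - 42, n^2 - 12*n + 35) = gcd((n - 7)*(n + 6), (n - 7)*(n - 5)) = n - 7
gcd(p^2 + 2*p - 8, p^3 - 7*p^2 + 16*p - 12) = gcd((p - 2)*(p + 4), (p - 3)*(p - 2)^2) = p - 2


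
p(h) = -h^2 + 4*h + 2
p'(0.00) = 4.00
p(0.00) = 2.00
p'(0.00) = 4.00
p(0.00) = 2.00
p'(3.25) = -2.50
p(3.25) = 4.44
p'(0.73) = 2.54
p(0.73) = 4.39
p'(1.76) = 0.48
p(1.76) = 5.94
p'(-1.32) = 6.64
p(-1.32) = -5.02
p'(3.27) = -2.54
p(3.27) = 4.39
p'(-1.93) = 7.86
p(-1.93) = -9.44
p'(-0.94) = 5.88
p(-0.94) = -2.64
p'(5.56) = -7.12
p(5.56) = -6.67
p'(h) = 4 - 2*h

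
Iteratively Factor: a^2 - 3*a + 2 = (a - 2)*(a - 1)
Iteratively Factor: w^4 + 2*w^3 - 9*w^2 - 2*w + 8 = (w + 4)*(w^3 - 2*w^2 - w + 2) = (w - 1)*(w + 4)*(w^2 - w - 2) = (w - 1)*(w + 1)*(w + 4)*(w - 2)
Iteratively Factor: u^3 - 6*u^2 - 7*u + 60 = (u - 4)*(u^2 - 2*u - 15) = (u - 4)*(u + 3)*(u - 5)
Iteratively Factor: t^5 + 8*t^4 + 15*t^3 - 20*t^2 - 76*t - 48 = (t + 1)*(t^4 + 7*t^3 + 8*t^2 - 28*t - 48) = (t - 2)*(t + 1)*(t^3 + 9*t^2 + 26*t + 24) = (t - 2)*(t + 1)*(t + 2)*(t^2 + 7*t + 12) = (t - 2)*(t + 1)*(t + 2)*(t + 3)*(t + 4)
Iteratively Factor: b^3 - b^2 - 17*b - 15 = (b + 1)*(b^2 - 2*b - 15) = (b - 5)*(b + 1)*(b + 3)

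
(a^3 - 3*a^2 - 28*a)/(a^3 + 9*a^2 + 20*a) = (a - 7)/(a + 5)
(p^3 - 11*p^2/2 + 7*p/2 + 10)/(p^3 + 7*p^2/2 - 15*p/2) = (2*p^3 - 11*p^2 + 7*p + 20)/(p*(2*p^2 + 7*p - 15))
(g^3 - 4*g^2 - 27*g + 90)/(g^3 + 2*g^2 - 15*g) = (g - 6)/g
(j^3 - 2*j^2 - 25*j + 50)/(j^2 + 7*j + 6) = (j^3 - 2*j^2 - 25*j + 50)/(j^2 + 7*j + 6)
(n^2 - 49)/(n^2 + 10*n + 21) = (n - 7)/(n + 3)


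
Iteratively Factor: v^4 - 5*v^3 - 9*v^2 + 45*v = (v - 5)*(v^3 - 9*v) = (v - 5)*(v + 3)*(v^2 - 3*v) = (v - 5)*(v - 3)*(v + 3)*(v)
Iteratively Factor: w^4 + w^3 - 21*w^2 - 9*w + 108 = (w - 3)*(w^3 + 4*w^2 - 9*w - 36) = (w - 3)*(w + 4)*(w^2 - 9) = (w - 3)^2*(w + 4)*(w + 3)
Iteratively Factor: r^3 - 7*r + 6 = (r - 2)*(r^2 + 2*r - 3) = (r - 2)*(r + 3)*(r - 1)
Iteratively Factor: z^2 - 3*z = (z - 3)*(z)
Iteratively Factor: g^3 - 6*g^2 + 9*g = (g)*(g^2 - 6*g + 9) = g*(g - 3)*(g - 3)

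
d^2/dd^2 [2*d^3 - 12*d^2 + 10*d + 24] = 12*d - 24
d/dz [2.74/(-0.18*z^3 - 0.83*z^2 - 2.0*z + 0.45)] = (1.4796*z^2 + 4.5484*z + 5.48)/(0.18*z^3 + 0.83*z^2 + 2.0*z - 0.45)^2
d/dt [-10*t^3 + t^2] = 2*t*(1 - 15*t)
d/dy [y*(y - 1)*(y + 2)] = 3*y^2 + 2*y - 2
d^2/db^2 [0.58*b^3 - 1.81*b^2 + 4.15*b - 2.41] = 3.48*b - 3.62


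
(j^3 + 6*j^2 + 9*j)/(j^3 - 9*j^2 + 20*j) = (j^2 + 6*j + 9)/(j^2 - 9*j + 20)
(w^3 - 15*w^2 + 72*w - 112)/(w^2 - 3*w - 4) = (w^2 - 11*w + 28)/(w + 1)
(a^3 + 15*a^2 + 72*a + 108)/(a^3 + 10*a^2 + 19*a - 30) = (a^2 + 9*a + 18)/(a^2 + 4*a - 5)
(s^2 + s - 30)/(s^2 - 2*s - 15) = (s + 6)/(s + 3)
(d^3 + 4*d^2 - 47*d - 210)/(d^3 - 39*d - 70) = (d + 6)/(d + 2)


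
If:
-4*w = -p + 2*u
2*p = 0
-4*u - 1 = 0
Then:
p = 0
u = -1/4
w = 1/8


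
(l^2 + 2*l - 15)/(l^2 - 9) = (l + 5)/(l + 3)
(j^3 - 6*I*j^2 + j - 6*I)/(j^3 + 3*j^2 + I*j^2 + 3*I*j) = (j^2 - 7*I*j - 6)/(j*(j + 3))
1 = 1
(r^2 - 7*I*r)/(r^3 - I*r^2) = (r - 7*I)/(r*(r - I))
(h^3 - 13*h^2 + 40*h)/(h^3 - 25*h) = (h - 8)/(h + 5)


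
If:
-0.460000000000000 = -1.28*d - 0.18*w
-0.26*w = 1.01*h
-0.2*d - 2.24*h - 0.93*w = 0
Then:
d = 0.39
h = 0.06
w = -0.22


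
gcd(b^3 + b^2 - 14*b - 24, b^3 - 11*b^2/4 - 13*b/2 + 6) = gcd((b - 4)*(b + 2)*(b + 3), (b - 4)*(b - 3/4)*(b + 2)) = b^2 - 2*b - 8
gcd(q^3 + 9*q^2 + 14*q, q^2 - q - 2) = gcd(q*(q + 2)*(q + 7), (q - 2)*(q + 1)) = 1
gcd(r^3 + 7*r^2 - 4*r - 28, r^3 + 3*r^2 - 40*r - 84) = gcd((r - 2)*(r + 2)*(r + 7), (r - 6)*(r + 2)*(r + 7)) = r^2 + 9*r + 14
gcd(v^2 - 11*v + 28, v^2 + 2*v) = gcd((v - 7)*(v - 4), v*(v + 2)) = 1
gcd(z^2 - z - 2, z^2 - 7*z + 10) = z - 2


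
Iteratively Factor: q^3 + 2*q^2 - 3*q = (q - 1)*(q^2 + 3*q) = q*(q - 1)*(q + 3)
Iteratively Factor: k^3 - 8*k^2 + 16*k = (k - 4)*(k^2 - 4*k) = k*(k - 4)*(k - 4)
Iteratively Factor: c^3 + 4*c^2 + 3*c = (c + 3)*(c^2 + c) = (c + 1)*(c + 3)*(c)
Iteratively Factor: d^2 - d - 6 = (d + 2)*(d - 3)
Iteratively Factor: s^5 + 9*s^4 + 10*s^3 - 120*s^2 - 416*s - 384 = (s + 4)*(s^4 + 5*s^3 - 10*s^2 - 80*s - 96) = (s + 3)*(s + 4)*(s^3 + 2*s^2 - 16*s - 32) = (s + 3)*(s + 4)^2*(s^2 - 2*s - 8) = (s - 4)*(s + 3)*(s + 4)^2*(s + 2)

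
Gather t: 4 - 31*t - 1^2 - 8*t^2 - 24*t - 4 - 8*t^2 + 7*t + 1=-16*t^2 - 48*t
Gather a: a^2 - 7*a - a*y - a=a^2 + a*(-y - 8)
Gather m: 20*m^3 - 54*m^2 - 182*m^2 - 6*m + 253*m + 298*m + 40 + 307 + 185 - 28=20*m^3 - 236*m^2 + 545*m + 504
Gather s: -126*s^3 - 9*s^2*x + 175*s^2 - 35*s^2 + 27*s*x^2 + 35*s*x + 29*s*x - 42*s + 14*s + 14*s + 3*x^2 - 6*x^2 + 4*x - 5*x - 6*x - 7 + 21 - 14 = -126*s^3 + s^2*(140 - 9*x) + s*(27*x^2 + 64*x - 14) - 3*x^2 - 7*x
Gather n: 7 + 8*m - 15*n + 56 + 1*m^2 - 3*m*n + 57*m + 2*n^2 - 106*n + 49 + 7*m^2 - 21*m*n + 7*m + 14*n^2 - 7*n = 8*m^2 + 72*m + 16*n^2 + n*(-24*m - 128) + 112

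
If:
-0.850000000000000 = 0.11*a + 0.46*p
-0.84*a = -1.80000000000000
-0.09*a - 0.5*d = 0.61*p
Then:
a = 2.14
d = 2.49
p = -2.36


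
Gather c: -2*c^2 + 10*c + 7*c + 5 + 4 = -2*c^2 + 17*c + 9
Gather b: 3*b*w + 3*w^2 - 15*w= 3*b*w + 3*w^2 - 15*w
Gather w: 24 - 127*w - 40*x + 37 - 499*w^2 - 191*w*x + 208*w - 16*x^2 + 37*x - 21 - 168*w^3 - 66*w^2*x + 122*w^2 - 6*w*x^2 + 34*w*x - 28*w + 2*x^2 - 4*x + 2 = -168*w^3 + w^2*(-66*x - 377) + w*(-6*x^2 - 157*x + 53) - 14*x^2 - 7*x + 42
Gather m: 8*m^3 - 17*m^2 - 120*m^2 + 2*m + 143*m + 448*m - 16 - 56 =8*m^3 - 137*m^2 + 593*m - 72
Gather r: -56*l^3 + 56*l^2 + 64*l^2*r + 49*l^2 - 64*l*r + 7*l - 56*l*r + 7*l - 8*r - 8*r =-56*l^3 + 105*l^2 + 14*l + r*(64*l^2 - 120*l - 16)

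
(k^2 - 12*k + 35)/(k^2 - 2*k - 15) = (k - 7)/(k + 3)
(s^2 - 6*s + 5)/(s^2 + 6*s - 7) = (s - 5)/(s + 7)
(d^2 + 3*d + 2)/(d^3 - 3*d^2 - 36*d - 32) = (d + 2)/(d^2 - 4*d - 32)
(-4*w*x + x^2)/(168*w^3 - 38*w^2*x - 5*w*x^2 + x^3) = x/(-42*w^2 - w*x + x^2)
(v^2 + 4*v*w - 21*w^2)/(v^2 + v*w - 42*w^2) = (v - 3*w)/(v - 6*w)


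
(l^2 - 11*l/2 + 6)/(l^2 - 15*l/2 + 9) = (l - 4)/(l - 6)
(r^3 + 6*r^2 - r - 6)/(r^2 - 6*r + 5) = (r^2 + 7*r + 6)/(r - 5)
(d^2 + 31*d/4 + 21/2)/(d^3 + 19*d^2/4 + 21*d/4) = (d + 6)/(d*(d + 3))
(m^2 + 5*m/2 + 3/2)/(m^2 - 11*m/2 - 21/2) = (m + 1)/(m - 7)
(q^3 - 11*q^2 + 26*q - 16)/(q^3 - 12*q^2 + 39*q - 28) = (q^2 - 10*q + 16)/(q^2 - 11*q + 28)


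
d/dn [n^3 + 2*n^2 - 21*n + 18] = 3*n^2 + 4*n - 21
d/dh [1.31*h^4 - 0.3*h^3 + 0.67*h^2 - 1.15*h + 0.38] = 5.24*h^3 - 0.9*h^2 + 1.34*h - 1.15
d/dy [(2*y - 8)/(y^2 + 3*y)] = 2*(-y^2 + 8*y + 12)/(y^2*(y^2 + 6*y + 9))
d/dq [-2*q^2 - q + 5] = -4*q - 1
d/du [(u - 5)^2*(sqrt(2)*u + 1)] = (u - 5)*(2*sqrt(2)*u + sqrt(2)*(u - 5) + 2)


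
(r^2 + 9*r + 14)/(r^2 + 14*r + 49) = (r + 2)/(r + 7)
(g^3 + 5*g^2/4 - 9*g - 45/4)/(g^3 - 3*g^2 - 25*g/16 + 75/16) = 4*(g + 3)/(4*g - 5)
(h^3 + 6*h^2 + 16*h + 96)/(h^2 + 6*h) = h + 16/h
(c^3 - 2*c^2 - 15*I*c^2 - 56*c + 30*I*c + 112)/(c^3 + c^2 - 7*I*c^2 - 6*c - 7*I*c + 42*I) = (c - 8*I)/(c + 3)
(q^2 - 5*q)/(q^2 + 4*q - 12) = q*(q - 5)/(q^2 + 4*q - 12)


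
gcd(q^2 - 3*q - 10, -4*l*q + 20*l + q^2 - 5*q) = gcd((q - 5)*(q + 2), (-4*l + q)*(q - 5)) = q - 5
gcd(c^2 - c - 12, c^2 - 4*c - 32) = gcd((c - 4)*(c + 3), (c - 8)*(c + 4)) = 1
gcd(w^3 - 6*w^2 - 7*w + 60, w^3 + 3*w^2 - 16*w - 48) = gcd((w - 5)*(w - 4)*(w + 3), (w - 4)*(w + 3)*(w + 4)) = w^2 - w - 12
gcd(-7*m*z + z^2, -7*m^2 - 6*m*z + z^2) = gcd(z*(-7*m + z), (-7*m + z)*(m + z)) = -7*m + z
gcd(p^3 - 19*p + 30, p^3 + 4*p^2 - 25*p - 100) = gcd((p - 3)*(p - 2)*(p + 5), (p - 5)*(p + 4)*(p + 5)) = p + 5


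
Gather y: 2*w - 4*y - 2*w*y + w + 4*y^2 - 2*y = 3*w + 4*y^2 + y*(-2*w - 6)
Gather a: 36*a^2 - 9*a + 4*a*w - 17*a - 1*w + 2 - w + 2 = 36*a^2 + a*(4*w - 26) - 2*w + 4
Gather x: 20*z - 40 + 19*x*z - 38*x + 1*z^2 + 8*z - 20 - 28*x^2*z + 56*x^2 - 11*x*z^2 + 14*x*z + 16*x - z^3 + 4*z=x^2*(56 - 28*z) + x*(-11*z^2 + 33*z - 22) - z^3 + z^2 + 32*z - 60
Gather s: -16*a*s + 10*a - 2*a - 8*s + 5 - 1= 8*a + s*(-16*a - 8) + 4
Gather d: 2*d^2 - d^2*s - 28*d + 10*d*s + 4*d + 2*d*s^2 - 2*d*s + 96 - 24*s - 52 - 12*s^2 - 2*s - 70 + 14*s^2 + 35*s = d^2*(2 - s) + d*(2*s^2 + 8*s - 24) + 2*s^2 + 9*s - 26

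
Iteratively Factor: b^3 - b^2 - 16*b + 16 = (b + 4)*(b^2 - 5*b + 4) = (b - 4)*(b + 4)*(b - 1)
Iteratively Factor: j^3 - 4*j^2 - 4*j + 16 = (j - 2)*(j^2 - 2*j - 8) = (j - 4)*(j - 2)*(j + 2)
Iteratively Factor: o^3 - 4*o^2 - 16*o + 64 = (o - 4)*(o^2 - 16) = (o - 4)^2*(o + 4)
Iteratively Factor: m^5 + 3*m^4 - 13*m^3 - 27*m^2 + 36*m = (m + 3)*(m^4 - 13*m^2 + 12*m) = (m + 3)*(m + 4)*(m^3 - 4*m^2 + 3*m) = (m - 1)*(m + 3)*(m + 4)*(m^2 - 3*m) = (m - 3)*(m - 1)*(m + 3)*(m + 4)*(m)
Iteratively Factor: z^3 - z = (z - 1)*(z^2 + z) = z*(z - 1)*(z + 1)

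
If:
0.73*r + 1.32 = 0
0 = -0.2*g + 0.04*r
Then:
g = -0.36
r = -1.81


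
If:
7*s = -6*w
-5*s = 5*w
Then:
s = 0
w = 0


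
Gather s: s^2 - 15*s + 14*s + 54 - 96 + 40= s^2 - s - 2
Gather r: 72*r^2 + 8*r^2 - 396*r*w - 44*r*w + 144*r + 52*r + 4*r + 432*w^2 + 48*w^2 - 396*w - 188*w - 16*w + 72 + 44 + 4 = 80*r^2 + r*(200 - 440*w) + 480*w^2 - 600*w + 120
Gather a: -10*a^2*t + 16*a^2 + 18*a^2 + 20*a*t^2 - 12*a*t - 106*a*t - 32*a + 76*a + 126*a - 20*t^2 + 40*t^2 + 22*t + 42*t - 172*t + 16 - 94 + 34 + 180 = a^2*(34 - 10*t) + a*(20*t^2 - 118*t + 170) + 20*t^2 - 108*t + 136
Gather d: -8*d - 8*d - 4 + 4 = -16*d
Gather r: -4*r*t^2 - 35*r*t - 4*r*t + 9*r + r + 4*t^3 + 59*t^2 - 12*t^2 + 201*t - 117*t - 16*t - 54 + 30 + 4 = r*(-4*t^2 - 39*t + 10) + 4*t^3 + 47*t^2 + 68*t - 20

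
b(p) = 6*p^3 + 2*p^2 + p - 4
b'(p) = 18*p^2 + 4*p + 1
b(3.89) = 383.34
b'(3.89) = 288.94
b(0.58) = -1.58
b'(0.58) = 9.38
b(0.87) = 2.33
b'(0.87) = 18.10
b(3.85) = 371.89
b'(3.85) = 283.20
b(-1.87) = -38.11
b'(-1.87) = 56.46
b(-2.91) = -137.83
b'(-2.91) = 141.79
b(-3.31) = -202.99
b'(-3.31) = 184.97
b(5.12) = 858.86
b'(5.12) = 493.34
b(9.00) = 4541.00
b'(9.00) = 1495.00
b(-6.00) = -1234.00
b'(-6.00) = 625.00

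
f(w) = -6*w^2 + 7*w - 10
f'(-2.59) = 38.08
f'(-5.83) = 76.96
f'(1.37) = -9.44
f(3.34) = -53.55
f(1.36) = -11.58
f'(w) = 7 - 12*w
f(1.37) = -11.67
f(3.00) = -43.00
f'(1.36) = -9.32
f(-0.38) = -13.53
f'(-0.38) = 11.56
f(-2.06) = -49.88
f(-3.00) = -85.00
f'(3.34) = -33.08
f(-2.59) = -68.38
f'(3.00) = -29.00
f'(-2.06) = 31.72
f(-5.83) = -254.74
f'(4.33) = -44.96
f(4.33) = -92.18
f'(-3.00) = 43.00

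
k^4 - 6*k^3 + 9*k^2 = k^2*(k - 3)^2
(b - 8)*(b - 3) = b^2 - 11*b + 24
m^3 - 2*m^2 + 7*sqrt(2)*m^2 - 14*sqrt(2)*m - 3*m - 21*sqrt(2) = (m - 3)*(m + 1)*(m + 7*sqrt(2))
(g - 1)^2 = g^2 - 2*g + 1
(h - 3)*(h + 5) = h^2 + 2*h - 15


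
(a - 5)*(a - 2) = a^2 - 7*a + 10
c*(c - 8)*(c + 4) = c^3 - 4*c^2 - 32*c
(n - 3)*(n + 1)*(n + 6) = n^3 + 4*n^2 - 15*n - 18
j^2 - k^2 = (j - k)*(j + k)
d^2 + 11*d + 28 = (d + 4)*(d + 7)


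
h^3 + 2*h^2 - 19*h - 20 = (h - 4)*(h + 1)*(h + 5)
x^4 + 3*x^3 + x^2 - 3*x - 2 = (x - 1)*(x + 1)^2*(x + 2)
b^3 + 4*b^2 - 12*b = b*(b - 2)*(b + 6)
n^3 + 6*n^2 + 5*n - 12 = (n - 1)*(n + 3)*(n + 4)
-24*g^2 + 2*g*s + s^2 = (-4*g + s)*(6*g + s)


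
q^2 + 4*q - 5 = (q - 1)*(q + 5)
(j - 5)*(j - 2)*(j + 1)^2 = j^4 - 5*j^3 - 3*j^2 + 13*j + 10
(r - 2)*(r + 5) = r^2 + 3*r - 10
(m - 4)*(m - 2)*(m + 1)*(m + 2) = m^4 - 3*m^3 - 8*m^2 + 12*m + 16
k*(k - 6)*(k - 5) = k^3 - 11*k^2 + 30*k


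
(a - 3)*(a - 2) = a^2 - 5*a + 6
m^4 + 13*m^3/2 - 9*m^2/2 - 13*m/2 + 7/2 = (m - 1)*(m - 1/2)*(m + 1)*(m + 7)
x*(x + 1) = x^2 + x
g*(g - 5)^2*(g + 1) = g^4 - 9*g^3 + 15*g^2 + 25*g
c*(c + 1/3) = c^2 + c/3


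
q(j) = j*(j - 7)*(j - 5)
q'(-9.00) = 494.00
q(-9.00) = -2016.00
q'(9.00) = 62.00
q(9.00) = 72.00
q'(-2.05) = 96.81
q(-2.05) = -130.80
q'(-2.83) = 126.95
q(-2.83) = -217.82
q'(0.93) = 15.27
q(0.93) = 22.98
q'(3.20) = -11.08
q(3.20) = 21.89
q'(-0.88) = 58.44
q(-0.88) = -40.77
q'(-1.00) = 62.00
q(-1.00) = -48.00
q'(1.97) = -0.64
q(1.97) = 30.02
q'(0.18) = 30.78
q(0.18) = 5.92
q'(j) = j*(j - 7) + j*(j - 5) + (j - 7)*(j - 5)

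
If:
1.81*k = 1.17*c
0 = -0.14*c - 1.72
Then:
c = -12.29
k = -7.94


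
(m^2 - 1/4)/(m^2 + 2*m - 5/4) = (2*m + 1)/(2*m + 5)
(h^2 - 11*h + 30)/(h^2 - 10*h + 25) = (h - 6)/(h - 5)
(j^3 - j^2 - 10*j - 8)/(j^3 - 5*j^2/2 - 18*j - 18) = 2*(j^2 - 3*j - 4)/(2*j^2 - 9*j - 18)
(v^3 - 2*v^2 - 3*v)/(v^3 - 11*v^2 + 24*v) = (v + 1)/(v - 8)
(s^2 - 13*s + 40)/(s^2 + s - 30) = (s - 8)/(s + 6)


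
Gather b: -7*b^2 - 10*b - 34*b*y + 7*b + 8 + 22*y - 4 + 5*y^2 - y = -7*b^2 + b*(-34*y - 3) + 5*y^2 + 21*y + 4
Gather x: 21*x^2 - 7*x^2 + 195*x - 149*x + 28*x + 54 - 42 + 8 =14*x^2 + 74*x + 20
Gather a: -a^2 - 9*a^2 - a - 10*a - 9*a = -10*a^2 - 20*a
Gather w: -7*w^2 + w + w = -7*w^2 + 2*w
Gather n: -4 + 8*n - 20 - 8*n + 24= 0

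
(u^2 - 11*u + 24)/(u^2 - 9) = (u - 8)/(u + 3)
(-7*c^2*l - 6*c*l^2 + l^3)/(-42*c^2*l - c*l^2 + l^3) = (c + l)/(6*c + l)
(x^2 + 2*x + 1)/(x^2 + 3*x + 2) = (x + 1)/(x + 2)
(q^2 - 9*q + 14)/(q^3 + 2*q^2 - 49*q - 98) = (q - 2)/(q^2 + 9*q + 14)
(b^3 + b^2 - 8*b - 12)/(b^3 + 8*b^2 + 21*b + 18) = (b^2 - b - 6)/(b^2 + 6*b + 9)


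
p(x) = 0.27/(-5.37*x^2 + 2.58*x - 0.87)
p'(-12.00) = -0.00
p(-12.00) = -0.00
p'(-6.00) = -0.00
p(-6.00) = -0.00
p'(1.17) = 0.10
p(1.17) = -0.05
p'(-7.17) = -0.00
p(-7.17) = -0.00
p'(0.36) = 0.86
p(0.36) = -0.42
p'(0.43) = 0.97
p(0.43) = -0.36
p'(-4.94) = -0.00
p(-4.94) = -0.00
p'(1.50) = 0.04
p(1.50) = -0.03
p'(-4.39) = -0.00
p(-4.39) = -0.00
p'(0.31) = 0.59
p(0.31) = -0.46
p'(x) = 0.27*(10.74*x - 2.58)/(-5.37*x^2 + 2.58*x - 0.87)^2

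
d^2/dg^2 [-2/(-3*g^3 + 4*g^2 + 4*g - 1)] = 4*((4 - 9*g)*(3*g^3 - 4*g^2 - 4*g + 1) + (-9*g^2 + 8*g + 4)^2)/(3*g^3 - 4*g^2 - 4*g + 1)^3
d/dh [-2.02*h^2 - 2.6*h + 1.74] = -4.04*h - 2.6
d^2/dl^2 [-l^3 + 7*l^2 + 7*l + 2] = 14 - 6*l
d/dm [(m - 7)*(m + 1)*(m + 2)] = 3*m^2 - 8*m - 19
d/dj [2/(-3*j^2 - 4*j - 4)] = 4*(3*j + 2)/(3*j^2 + 4*j + 4)^2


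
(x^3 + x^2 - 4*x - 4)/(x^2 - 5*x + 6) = (x^2 + 3*x + 2)/(x - 3)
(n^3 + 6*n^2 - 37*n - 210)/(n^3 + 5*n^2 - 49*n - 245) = (n - 6)/(n - 7)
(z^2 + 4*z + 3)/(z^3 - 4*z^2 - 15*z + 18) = (z + 1)/(z^2 - 7*z + 6)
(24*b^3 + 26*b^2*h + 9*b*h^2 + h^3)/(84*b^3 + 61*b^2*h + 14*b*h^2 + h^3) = (2*b + h)/(7*b + h)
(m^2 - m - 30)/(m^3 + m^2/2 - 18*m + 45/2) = 2*(m - 6)/(2*m^2 - 9*m + 9)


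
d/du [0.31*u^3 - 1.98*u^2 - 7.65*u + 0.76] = 0.93*u^2 - 3.96*u - 7.65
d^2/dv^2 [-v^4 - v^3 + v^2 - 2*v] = -12*v^2 - 6*v + 2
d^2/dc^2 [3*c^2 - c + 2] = 6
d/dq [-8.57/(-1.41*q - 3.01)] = -12.0837/(1.41*q + 3.01)^2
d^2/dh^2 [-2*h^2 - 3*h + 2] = -4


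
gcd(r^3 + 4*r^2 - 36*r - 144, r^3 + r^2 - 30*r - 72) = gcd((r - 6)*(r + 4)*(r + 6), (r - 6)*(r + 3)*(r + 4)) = r^2 - 2*r - 24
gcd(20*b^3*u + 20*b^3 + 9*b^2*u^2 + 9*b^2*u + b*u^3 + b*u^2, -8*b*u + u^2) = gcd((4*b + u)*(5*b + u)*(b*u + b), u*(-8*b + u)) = 1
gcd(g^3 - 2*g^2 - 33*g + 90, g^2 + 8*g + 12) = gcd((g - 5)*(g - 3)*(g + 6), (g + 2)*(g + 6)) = g + 6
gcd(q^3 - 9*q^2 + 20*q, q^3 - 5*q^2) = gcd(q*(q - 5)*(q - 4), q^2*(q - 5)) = q^2 - 5*q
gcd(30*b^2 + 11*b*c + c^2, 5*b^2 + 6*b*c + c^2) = 5*b + c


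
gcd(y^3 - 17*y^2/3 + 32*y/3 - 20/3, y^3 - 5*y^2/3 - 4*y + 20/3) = y^2 - 11*y/3 + 10/3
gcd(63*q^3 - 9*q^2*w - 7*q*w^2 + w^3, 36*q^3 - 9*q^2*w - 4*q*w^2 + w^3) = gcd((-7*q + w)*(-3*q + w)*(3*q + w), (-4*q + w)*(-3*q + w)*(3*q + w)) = 9*q^2 - w^2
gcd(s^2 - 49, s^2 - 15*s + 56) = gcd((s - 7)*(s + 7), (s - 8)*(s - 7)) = s - 7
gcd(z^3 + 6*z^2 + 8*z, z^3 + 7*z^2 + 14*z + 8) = z^2 + 6*z + 8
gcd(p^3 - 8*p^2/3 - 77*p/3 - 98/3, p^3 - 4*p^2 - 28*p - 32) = p + 2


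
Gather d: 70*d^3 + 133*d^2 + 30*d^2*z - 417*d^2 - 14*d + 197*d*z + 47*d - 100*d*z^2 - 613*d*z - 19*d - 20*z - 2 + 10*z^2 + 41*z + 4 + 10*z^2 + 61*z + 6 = 70*d^3 + d^2*(30*z - 284) + d*(-100*z^2 - 416*z + 14) + 20*z^2 + 82*z + 8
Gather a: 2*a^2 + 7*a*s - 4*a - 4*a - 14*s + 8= 2*a^2 + a*(7*s - 8) - 14*s + 8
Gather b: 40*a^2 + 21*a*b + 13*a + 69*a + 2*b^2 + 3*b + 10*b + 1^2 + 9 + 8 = 40*a^2 + 82*a + 2*b^2 + b*(21*a + 13) + 18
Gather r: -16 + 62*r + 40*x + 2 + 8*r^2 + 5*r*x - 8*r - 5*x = 8*r^2 + r*(5*x + 54) + 35*x - 14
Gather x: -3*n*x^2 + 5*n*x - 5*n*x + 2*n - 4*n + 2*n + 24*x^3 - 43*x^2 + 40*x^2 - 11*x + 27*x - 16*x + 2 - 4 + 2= 24*x^3 + x^2*(-3*n - 3)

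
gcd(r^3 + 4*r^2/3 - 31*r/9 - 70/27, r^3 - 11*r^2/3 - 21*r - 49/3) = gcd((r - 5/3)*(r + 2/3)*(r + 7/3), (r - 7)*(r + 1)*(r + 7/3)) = r + 7/3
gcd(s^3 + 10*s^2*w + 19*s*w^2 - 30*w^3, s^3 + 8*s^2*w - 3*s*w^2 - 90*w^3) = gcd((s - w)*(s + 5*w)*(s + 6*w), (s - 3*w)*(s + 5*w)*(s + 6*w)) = s^2 + 11*s*w + 30*w^2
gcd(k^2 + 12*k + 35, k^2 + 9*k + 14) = k + 7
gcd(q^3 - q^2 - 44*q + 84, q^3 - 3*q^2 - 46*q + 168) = q^2 + q - 42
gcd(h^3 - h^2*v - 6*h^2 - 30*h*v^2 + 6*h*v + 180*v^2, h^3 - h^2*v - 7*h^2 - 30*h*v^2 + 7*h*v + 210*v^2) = -h^2 + h*v + 30*v^2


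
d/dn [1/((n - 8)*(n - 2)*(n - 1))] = (-(n - 8)*(n - 2) - (n - 8)*(n - 1) - (n - 2)*(n - 1))/((n - 8)^2*(n - 2)^2*(n - 1)^2)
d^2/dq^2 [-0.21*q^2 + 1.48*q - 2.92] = -0.420000000000000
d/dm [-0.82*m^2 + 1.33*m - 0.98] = 1.33 - 1.64*m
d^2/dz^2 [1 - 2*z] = 0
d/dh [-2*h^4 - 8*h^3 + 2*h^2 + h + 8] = -8*h^3 - 24*h^2 + 4*h + 1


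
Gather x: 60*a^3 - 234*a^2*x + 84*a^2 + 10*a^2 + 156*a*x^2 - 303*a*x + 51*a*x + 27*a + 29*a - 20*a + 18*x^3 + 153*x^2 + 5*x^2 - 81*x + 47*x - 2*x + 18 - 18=60*a^3 + 94*a^2 + 36*a + 18*x^3 + x^2*(156*a + 158) + x*(-234*a^2 - 252*a - 36)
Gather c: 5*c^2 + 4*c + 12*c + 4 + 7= 5*c^2 + 16*c + 11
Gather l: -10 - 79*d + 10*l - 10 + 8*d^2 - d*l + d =8*d^2 - 78*d + l*(10 - d) - 20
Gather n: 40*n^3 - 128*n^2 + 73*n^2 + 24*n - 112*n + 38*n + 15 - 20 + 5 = 40*n^3 - 55*n^2 - 50*n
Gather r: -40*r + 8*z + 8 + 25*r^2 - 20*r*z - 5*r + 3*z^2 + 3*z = 25*r^2 + r*(-20*z - 45) + 3*z^2 + 11*z + 8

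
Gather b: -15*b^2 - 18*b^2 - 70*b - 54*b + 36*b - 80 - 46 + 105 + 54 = -33*b^2 - 88*b + 33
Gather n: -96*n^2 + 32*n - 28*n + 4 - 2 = -96*n^2 + 4*n + 2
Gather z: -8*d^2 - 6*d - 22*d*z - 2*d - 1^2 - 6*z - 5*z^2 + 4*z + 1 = -8*d^2 - 8*d - 5*z^2 + z*(-22*d - 2)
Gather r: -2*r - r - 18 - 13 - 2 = -3*r - 33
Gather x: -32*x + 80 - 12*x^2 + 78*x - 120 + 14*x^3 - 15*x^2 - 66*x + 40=14*x^3 - 27*x^2 - 20*x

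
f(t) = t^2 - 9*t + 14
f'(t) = 2*t - 9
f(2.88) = -3.63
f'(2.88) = -3.24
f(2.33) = -1.54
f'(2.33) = -4.34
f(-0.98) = 23.78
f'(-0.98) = -10.96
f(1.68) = 1.70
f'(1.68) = -5.64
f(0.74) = 7.89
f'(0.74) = -7.52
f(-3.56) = 58.71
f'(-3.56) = -16.12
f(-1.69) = 32.07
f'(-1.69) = -12.38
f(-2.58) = 43.88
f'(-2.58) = -14.16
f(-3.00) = 50.00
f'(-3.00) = -15.00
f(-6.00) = 104.00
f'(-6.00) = -21.00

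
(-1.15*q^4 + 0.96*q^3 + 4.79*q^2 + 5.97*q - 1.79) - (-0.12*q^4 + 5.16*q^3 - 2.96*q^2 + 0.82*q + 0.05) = -1.03*q^4 - 4.2*q^3 + 7.75*q^2 + 5.15*q - 1.84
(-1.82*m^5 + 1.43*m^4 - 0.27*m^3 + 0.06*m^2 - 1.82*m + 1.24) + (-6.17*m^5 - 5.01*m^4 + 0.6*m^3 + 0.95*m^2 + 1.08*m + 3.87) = -7.99*m^5 - 3.58*m^4 + 0.33*m^3 + 1.01*m^2 - 0.74*m + 5.11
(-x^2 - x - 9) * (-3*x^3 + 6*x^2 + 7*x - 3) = 3*x^5 - 3*x^4 + 14*x^3 - 58*x^2 - 60*x + 27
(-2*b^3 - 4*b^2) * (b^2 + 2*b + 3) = -2*b^5 - 8*b^4 - 14*b^3 - 12*b^2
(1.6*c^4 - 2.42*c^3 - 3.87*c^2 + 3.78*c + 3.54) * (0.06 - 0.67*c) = -1.072*c^5 + 1.7174*c^4 + 2.4477*c^3 - 2.7648*c^2 - 2.145*c + 0.2124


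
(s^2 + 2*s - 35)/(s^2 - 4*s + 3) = (s^2 + 2*s - 35)/(s^2 - 4*s + 3)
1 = 1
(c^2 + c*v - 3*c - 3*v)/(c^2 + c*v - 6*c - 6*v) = (c - 3)/(c - 6)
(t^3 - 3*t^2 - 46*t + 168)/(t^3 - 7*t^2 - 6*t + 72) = (t + 7)/(t + 3)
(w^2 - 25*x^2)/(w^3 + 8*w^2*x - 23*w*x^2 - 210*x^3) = (w + 5*x)/(w^2 + 13*w*x + 42*x^2)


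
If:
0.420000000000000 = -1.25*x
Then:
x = -0.34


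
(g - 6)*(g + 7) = g^2 + g - 42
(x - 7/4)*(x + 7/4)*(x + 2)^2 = x^4 + 4*x^3 + 15*x^2/16 - 49*x/4 - 49/4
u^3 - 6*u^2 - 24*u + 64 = (u - 8)*(u - 2)*(u + 4)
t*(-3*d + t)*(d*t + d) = -3*d^2*t^2 - 3*d^2*t + d*t^3 + d*t^2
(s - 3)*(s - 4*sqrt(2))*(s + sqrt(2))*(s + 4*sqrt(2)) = s^4 - 3*s^3 + sqrt(2)*s^3 - 32*s^2 - 3*sqrt(2)*s^2 - 32*sqrt(2)*s + 96*s + 96*sqrt(2)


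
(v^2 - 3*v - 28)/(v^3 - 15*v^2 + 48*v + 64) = (v^2 - 3*v - 28)/(v^3 - 15*v^2 + 48*v + 64)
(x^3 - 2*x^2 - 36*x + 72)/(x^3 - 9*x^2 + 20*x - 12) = (x + 6)/(x - 1)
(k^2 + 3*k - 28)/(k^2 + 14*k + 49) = (k - 4)/(k + 7)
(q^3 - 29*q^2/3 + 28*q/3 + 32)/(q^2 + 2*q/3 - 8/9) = 3*(q^2 - 11*q + 24)/(3*q - 2)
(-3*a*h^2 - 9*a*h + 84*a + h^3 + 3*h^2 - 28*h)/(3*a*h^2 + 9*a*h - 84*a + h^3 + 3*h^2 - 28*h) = (-3*a + h)/(3*a + h)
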